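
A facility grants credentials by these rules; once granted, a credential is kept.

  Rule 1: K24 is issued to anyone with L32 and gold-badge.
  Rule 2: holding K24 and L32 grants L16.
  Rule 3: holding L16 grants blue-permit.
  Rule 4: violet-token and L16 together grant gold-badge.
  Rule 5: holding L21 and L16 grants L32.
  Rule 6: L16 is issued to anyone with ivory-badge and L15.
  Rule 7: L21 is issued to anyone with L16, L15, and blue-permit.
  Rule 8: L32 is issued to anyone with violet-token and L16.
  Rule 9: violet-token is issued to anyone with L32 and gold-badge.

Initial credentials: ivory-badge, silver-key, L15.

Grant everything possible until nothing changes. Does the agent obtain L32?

Yes

Holding ivory-badge and L15 grants L16 (Rule 6).
Holding L16 grants blue-permit (Rule 3).
Holding L16, L15, and blue-permit grants L21 (Rule 7).
Holding L21 and L16 grants L32 (Rule 5).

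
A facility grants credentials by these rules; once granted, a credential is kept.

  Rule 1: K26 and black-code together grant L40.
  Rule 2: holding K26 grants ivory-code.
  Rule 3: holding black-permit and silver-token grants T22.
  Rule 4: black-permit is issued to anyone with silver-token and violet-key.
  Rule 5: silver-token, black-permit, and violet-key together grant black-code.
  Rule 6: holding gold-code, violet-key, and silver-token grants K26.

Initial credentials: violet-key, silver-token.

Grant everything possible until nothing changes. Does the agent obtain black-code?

Holding silver-token and violet-key grants black-permit (Rule 4).
Holding silver-token, black-permit, and violet-key grants black-code (Rule 5).

Yes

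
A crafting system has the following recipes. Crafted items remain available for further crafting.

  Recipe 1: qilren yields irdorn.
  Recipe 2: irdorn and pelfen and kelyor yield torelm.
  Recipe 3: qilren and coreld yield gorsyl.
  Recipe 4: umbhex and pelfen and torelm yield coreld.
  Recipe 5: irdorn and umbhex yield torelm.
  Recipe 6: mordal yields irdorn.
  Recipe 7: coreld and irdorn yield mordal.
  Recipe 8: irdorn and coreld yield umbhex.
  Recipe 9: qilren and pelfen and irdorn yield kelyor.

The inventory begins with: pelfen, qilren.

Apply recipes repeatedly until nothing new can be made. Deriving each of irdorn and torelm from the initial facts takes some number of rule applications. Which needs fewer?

irdorn: qilren → irdorn (Recipe 1). [1 rule application]
torelm: Using Recipe 1, qilren makes irdorn. Using Recipe 9, qilren, pelfen, and irdorn make kelyor. irdorn and pelfen and kelyor → torelm (Recipe 2). [3 rule applications]
irdorn needs fewer.

irdorn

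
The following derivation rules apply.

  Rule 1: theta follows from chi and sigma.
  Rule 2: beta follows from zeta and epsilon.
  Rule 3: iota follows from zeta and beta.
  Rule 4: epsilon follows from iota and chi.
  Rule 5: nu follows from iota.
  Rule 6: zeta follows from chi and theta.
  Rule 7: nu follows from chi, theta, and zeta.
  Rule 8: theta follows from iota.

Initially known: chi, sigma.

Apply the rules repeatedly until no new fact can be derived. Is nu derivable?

From chi and sigma, Rule 1 gives theta.
From chi and theta, Rule 6 gives zeta.
chi, theta, and zeta hold, so nu follows (Rule 7).

Yes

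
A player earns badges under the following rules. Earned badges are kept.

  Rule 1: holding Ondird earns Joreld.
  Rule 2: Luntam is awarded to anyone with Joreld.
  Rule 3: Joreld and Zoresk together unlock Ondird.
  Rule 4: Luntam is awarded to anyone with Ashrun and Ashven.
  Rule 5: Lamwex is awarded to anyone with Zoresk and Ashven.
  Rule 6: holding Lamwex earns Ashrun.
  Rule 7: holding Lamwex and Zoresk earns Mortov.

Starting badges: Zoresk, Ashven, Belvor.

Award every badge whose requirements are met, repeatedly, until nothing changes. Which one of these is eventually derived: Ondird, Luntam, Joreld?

Luntam

With Zoresk and Ashven, Lamwex is earned (Rule 5).
With Lamwex, Ashrun is earned (Rule 6).
With Ashrun and Ashven, Luntam is earned (Rule 4).
Ondird would need Joreld and Zoresk (Rule 3), but Joreld is never earned. Joreld would need Ondird (Rule 1), but Ondird is never earned.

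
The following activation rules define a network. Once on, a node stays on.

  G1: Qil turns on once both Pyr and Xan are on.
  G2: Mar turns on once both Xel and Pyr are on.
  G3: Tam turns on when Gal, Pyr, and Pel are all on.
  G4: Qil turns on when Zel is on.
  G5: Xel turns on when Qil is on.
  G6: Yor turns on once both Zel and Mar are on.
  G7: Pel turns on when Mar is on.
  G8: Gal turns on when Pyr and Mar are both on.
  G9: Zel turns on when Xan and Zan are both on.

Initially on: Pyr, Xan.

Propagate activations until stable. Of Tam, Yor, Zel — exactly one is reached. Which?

Pyr and Xan are on, so Qil turns on (G1).
Qil is on, so Xel turns on (G5).
G2: Xel and Pyr on → Mar on.
Pyr and Mar are on, so Gal turns on (G8).
G7: Mar on → Pel on.
G3: Gal, Pyr, and Pel on → Tam on.
Yor would need Zel and Mar (G6), but Zel never turns on. Zel would need Xan and Zan (G9), but Zan never turns on.

Tam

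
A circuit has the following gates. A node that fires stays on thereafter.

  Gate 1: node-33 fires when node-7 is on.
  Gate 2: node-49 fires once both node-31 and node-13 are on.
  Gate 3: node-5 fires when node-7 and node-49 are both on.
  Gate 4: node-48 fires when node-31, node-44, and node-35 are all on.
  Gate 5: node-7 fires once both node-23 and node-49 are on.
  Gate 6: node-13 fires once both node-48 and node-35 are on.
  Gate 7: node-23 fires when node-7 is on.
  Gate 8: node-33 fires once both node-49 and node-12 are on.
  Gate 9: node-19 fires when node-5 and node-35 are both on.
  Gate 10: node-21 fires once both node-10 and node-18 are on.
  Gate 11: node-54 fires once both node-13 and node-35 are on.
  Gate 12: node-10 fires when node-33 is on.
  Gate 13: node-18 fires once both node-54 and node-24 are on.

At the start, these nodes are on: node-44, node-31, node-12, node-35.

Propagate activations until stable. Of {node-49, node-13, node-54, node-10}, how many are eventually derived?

4

node-31, node-44, and node-35 are on, so node-48 fires (Gate 4).
node-48 and node-35 are on, so node-13 fires (Gate 6).
Gate 2: node-31 and node-13 on → node-49 on.
Gate 11: node-13 and node-35 on → node-54 on.
node-49 and node-12 are on, so node-33 fires (Gate 8).
Gate 12: node-33 on → node-10 on.
node-49: reached.
node-13: reached.
node-54: reached.
node-10: reached.
All 4 are reached.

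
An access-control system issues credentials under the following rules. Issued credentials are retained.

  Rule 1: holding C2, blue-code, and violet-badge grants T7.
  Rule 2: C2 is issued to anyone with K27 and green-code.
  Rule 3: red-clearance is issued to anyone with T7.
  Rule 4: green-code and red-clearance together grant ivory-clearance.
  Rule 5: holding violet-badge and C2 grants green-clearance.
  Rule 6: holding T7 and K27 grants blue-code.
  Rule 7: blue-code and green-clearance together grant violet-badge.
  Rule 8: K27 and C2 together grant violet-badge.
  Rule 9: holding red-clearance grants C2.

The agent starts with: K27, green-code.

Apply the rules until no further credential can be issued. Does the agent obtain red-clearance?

No

red-clearance would need T7 (Rule 3), but T7 is never granted.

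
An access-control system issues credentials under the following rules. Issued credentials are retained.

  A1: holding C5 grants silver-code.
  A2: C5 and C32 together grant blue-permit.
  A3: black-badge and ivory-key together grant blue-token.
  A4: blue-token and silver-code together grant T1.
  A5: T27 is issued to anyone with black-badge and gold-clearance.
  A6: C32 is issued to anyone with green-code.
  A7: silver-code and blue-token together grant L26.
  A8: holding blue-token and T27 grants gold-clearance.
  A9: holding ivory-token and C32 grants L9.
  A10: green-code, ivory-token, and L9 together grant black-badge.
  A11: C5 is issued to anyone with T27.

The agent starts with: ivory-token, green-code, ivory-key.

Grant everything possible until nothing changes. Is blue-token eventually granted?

Yes

Holding green-code grants C32 (A6).
Holding ivory-token and C32 grants L9 (A9).
Holding green-code, ivory-token, and L9 grants black-badge (A10).
Holding black-badge and ivory-key grants blue-token (A3).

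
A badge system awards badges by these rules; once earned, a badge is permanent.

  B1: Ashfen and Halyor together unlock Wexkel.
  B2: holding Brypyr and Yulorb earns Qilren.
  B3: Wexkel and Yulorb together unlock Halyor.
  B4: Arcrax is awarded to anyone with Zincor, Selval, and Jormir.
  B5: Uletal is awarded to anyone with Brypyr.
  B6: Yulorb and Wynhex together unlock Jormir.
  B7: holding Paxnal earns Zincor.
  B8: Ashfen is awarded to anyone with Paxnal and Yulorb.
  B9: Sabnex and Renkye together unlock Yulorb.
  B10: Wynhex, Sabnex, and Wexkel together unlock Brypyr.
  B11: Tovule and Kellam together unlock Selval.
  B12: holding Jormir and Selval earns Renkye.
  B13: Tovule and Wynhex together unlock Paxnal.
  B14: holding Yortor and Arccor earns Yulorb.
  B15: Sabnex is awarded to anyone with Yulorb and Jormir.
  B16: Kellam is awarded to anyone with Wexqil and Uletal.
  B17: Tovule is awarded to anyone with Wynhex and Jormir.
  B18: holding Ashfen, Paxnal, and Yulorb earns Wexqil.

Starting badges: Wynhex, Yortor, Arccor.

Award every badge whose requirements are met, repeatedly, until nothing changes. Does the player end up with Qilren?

Qilren would need Brypyr and Yulorb (B2), but Brypyr is never earned.

No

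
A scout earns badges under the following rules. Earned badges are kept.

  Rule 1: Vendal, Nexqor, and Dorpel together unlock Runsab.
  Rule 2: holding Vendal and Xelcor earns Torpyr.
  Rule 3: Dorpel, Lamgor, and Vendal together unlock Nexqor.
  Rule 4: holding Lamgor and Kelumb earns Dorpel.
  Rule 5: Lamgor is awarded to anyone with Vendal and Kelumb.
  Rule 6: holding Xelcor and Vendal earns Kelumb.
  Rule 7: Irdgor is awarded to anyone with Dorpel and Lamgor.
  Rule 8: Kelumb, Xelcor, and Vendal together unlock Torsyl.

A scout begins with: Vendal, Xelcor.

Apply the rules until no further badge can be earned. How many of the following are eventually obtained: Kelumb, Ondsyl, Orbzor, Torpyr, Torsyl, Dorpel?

4

With Xelcor and Vendal, Kelumb is earned (Rule 6).
With Vendal and Xelcor, Torpyr is earned (Rule 2).
With Vendal and Kelumb, Lamgor is earned (Rule 5).
With Kelumb, Xelcor, and Vendal, Torsyl is earned (Rule 8).
With Lamgor and Kelumb, Dorpel is earned (Rule 4).
Kelumb: reached.
No rule produces Ondsyl, and it is not given.
No rule produces Orbzor, and it is not given.
Torpyr: reached.
Torsyl: reached.
Dorpel: reached.
Reached: Kelumb, Torpyr, Torsyl, and Dorpel — 4 of the 6.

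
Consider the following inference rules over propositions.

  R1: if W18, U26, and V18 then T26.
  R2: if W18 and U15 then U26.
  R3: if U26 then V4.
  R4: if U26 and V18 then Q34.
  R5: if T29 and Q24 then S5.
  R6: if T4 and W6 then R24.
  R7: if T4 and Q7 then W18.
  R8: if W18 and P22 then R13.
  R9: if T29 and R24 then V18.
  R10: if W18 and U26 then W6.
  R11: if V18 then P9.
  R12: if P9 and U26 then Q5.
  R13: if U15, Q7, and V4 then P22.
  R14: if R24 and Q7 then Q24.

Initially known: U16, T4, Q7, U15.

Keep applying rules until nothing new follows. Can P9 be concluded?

No

P9 would need V18 (R11), but V18 is never established.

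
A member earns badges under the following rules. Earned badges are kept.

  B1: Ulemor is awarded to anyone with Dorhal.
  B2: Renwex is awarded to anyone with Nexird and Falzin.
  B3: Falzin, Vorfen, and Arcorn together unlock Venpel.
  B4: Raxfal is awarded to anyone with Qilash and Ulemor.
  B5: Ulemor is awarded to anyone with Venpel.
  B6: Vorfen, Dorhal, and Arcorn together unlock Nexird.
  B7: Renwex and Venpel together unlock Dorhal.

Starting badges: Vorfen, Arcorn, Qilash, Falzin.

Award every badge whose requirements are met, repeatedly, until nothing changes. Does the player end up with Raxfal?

With Falzin, Vorfen, and Arcorn, Venpel is earned (B3).
With Venpel, Ulemor is earned (B5).
With Qilash and Ulemor, Raxfal is earned (B4).

Yes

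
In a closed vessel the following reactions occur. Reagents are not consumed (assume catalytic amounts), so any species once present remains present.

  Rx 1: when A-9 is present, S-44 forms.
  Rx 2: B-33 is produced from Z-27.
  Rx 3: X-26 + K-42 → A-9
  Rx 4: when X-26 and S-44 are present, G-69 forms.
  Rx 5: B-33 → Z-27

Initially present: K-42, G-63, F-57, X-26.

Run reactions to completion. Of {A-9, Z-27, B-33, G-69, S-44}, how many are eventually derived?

3

X-26 and K-42 present → A-9 forms (Rx 3).
A-9 present → S-44 forms (Rx 1).
X-26 and S-44 present → G-69 forms (Rx 4).
A-9: reached.
Z-27 would need B-33 (Rx 5), but B-33 never forms.
B-33 would need Z-27 (Rx 2), but Z-27 never forms.
G-69: reached.
S-44: reached.
Reached: A-9, G-69, and S-44 — 3 of the 5.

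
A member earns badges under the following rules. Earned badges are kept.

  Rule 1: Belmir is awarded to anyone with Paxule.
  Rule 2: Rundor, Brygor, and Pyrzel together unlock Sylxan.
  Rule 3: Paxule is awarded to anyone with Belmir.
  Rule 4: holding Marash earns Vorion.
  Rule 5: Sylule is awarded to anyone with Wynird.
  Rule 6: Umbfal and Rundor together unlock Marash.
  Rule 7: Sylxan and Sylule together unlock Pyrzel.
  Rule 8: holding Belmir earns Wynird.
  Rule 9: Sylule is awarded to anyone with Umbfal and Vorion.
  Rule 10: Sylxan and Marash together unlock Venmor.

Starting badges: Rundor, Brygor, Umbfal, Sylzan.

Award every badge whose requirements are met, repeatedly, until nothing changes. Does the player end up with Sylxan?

Sylxan would need Rundor, Brygor, and Pyrzel (Rule 2), but Pyrzel is never earned.

No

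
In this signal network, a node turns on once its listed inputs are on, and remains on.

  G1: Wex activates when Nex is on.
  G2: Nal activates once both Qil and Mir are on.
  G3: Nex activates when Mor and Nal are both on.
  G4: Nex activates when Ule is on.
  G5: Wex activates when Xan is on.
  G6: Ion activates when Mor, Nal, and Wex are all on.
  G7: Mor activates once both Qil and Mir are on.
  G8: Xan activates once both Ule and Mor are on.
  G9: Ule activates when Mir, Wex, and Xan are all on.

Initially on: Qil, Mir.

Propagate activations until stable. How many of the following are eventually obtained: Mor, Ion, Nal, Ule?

Qil and Mir are on, so Nal activates (G2).
Qil and Mir are on, so Mor activates (G7).
Mor and Nal are on, so Nex activates (G3).
G1: Nex on → Wex on.
G6: Mor, Nal, and Wex on → Ion on.
Mor: reached.
Ion: reached.
Nal: reached.
Ule would need Mir, Wex, and Xan (G9), but Xan never turns on.
Reached: Mor, Ion, and Nal — 3 of the 4.

3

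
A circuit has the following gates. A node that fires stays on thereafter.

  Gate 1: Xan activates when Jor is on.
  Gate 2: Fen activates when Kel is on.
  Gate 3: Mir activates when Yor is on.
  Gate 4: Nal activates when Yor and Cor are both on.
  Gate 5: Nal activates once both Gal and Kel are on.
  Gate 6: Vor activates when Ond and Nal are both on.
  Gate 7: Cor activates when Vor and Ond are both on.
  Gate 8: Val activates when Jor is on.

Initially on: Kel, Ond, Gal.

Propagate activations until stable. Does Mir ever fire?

Mir would need Yor (Gate 3), but Yor never turns on.

No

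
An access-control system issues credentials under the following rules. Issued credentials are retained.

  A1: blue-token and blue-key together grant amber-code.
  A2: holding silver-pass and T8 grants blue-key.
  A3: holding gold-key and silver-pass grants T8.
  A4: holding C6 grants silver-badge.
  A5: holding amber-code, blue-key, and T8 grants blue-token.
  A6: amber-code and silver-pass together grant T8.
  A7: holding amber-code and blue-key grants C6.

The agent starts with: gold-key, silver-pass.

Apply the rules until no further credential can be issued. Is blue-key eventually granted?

Holding gold-key and silver-pass grants T8 (A3).
Holding silver-pass and T8 grants blue-key (A2).

Yes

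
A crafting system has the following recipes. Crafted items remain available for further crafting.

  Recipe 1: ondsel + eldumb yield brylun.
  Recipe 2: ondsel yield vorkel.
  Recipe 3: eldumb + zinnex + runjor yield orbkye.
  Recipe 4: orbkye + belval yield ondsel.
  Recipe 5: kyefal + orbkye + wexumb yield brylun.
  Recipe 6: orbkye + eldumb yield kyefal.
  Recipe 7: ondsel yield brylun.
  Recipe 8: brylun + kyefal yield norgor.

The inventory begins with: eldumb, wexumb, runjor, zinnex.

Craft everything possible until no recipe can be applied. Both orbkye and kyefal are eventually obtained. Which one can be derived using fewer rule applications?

orbkye

orbkye: eldumb + zinnex + runjor → orbkye (Recipe 3). [1 rule application]
kyefal: eldumb + zinnex + runjor → orbkye (Recipe 3). orbkye + eldumb → kyefal (Recipe 6). [2 rule applications]
orbkye needs fewer.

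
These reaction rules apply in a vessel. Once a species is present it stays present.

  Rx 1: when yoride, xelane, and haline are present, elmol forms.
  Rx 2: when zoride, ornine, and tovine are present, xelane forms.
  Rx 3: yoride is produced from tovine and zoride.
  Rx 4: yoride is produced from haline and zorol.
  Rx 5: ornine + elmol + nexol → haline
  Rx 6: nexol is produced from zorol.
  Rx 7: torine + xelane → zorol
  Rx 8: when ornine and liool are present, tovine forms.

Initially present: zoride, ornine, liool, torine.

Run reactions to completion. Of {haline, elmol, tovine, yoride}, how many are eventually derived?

2

ornine and liool present → tovine forms (Rx 8).
tovine and zoride present → yoride forms (Rx 3).
haline would need ornine, elmol, and nexol (Rx 5), but elmol never forms.
elmol would need yoride, xelane, and haline (Rx 1), but haline never forms.
tovine: reached.
yoride: reached.
Reached: tovine and yoride — 2 of the 4.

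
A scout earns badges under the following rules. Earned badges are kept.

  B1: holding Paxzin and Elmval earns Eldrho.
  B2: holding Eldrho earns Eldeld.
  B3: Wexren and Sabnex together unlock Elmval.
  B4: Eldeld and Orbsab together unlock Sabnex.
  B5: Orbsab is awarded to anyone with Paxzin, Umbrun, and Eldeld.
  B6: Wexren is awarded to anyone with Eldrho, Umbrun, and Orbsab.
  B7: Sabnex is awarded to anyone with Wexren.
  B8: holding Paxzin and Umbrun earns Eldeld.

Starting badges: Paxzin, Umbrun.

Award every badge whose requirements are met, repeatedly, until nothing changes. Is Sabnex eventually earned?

Yes

With Paxzin and Umbrun, Eldeld is earned (B8).
With Paxzin, Umbrun, and Eldeld, Orbsab is earned (B5).
With Eldeld and Orbsab, Sabnex is earned (B4).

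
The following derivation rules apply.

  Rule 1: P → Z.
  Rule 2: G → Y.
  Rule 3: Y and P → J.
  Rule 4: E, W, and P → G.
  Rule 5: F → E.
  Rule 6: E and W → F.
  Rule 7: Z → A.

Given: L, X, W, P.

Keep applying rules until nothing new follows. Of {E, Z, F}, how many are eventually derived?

1

P holds, so Z follows (Rule 1).
E would need F (Rule 5), but F is never established.
Z: reached.
F would need E and W (Rule 6), but E is never established.
Reached: Z — 1 of the 3.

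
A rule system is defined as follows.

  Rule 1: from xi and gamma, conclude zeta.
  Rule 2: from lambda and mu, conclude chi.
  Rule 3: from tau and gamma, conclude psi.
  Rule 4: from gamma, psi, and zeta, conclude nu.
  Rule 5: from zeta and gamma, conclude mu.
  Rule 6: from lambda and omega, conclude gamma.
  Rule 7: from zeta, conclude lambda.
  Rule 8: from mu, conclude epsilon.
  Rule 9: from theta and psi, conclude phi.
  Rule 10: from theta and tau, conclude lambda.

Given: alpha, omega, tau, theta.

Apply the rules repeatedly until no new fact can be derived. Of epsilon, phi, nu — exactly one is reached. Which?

phi

From theta and tau, Rule 10 gives lambda.
lambda and omega hold, so gamma follows (Rule 6).
tau and gamma hold, so psi follows (Rule 3).
theta and psi hold, so phi follows (Rule 9).
nu would need gamma, psi, and zeta (Rule 4), but zeta is never established. epsilon would need mu (Rule 8), but mu is never established.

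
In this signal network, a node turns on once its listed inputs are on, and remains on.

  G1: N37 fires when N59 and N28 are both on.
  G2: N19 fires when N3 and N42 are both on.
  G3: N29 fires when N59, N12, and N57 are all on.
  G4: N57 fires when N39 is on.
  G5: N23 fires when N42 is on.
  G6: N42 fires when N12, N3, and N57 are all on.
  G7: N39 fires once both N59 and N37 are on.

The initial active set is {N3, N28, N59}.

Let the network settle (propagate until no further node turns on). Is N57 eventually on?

N59 and N28 are on, so N37 fires (G1).
N59 and N37 are on, so N39 fires (G7).
N39 is on, so N57 fires (G4).

Yes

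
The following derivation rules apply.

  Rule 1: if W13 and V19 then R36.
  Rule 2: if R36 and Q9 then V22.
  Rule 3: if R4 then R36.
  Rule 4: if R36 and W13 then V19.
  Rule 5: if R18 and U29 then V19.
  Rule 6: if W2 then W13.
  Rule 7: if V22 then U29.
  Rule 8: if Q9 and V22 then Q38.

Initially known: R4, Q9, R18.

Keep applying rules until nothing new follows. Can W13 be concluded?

No

W13 would need W2 (Rule 6), but W2 is never established.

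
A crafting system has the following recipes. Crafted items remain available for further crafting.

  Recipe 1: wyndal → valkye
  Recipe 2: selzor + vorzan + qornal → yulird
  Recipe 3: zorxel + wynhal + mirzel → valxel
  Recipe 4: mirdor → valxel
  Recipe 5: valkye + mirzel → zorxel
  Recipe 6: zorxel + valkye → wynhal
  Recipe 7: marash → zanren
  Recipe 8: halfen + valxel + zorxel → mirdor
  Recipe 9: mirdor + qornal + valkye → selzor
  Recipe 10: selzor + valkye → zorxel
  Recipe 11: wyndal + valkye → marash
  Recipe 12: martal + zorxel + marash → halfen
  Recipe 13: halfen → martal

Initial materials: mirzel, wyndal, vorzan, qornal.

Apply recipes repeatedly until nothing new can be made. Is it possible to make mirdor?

No

mirdor would need halfen, valxel, and zorxel (Recipe 8), but halfen is never obtained.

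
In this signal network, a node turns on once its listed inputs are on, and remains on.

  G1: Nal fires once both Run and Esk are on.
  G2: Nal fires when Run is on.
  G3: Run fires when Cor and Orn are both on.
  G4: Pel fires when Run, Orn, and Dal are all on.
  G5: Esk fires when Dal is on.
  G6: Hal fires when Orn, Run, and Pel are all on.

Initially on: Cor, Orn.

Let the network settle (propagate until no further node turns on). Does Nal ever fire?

Yes

Cor and Orn are on, so Run fires (G3).
Run is on, so Nal fires (G2).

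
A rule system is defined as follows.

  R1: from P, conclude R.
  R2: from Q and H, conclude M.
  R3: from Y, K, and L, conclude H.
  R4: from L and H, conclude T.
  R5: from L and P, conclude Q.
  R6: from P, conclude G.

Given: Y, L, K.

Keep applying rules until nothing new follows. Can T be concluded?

Y, K, and L hold, so H follows (R3).
From L and H, R4 gives T.

Yes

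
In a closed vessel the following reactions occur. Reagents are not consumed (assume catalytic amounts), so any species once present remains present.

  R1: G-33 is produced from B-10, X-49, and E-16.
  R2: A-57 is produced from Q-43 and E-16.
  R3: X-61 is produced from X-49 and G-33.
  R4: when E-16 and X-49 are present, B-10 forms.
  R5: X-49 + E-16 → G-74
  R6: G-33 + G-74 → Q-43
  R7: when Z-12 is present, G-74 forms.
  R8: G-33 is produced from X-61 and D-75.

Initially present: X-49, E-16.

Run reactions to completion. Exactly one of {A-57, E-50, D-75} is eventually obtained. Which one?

X-49 and E-16 present → G-74 forms (R5).
E-16 and X-49 present → B-10 forms (R4).
B-10, X-49, and E-16 present → G-33 forms (R1).
G-33 and G-74 present → Q-43 forms (R6).
Q-43 and E-16 present → A-57 forms (R2).
No rule produces D-75, and it is not given. No rule produces E-50, and it is not given.

A-57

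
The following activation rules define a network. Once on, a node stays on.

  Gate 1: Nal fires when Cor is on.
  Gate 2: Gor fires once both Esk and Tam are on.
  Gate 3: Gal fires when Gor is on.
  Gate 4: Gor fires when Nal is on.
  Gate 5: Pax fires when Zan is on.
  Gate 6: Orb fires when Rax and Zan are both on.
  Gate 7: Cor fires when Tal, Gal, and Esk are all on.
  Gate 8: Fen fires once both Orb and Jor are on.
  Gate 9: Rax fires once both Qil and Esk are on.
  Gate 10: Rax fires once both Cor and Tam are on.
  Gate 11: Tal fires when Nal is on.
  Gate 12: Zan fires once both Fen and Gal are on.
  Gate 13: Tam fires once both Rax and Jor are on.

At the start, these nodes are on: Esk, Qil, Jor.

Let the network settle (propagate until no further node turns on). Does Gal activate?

Yes

Gate 9: Qil and Esk on → Rax on.
Gate 13: Rax and Jor on → Tam on.
Esk and Tam are on, so Gor fires (Gate 2).
Gate 3: Gor on → Gal on.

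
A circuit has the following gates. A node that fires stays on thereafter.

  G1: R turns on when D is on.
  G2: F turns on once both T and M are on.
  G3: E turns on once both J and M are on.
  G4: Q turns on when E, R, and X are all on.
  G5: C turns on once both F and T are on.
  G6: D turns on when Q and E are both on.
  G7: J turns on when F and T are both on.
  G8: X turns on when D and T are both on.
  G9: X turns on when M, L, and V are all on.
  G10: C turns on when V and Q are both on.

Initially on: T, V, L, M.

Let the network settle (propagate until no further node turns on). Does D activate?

D would need Q and E (G6), but Q never turns on.

No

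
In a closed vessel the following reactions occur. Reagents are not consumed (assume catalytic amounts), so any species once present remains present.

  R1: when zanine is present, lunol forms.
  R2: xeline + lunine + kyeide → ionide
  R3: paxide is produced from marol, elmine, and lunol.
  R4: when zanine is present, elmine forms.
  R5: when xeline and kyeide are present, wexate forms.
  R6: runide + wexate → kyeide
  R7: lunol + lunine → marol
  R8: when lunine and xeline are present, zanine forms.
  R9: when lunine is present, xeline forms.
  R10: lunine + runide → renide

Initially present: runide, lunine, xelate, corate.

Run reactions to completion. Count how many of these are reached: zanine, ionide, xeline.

2

lunine present → xeline forms (R9).
lunine and xeline present → zanine forms (R8).
zanine: reached.
ionide would need xeline, lunine, and kyeide (R2), but kyeide never forms.
xeline: reached.
Reached: zanine and xeline — 2 of the 3.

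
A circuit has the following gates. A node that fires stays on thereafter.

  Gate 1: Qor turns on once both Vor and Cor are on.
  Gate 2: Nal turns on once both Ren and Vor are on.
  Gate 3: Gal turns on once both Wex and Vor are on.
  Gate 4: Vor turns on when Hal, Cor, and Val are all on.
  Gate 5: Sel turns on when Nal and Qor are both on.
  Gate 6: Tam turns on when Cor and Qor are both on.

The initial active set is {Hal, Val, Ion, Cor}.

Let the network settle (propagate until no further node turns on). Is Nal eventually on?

Nal would need Ren and Vor (Gate 2), but Ren never turns on.

No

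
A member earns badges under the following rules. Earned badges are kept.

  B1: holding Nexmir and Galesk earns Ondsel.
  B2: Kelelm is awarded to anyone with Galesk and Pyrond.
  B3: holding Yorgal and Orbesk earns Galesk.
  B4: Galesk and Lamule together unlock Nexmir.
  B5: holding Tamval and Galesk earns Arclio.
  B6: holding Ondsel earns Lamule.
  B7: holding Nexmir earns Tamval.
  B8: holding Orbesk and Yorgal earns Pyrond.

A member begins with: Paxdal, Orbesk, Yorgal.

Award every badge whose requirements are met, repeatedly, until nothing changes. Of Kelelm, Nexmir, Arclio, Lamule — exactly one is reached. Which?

Kelelm

With Orbesk and Yorgal, Pyrond is earned (B8).
With Yorgal and Orbesk, Galesk is earned (B3).
With Galesk and Pyrond, Kelelm is earned (B2).
Nexmir would need Galesk and Lamule (B4), but Lamule is never earned. Lamule would need Ondsel (B6), but Ondsel is never earned. Arclio would need Tamval and Galesk (B5), but Tamval is never earned.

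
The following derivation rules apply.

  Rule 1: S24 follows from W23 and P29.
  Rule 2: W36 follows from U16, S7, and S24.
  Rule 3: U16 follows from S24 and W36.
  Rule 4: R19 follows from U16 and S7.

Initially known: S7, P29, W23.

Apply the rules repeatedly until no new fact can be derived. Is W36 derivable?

No

W36 would need U16, S7, and S24 (Rule 2), but U16 is never established.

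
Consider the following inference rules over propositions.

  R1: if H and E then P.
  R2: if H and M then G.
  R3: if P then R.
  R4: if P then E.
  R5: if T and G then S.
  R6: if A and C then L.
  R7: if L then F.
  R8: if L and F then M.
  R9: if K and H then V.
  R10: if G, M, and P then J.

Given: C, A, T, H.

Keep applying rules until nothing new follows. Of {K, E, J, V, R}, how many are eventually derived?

No rule produces K, and it is not given.
E would need P (R4), but P is never established.
J would need G, M, and P (R10), but P is never established.
V would need K and H (R9), but K is never established.
R would need P (R3), but P is never established.
None of the 5 are reached.

0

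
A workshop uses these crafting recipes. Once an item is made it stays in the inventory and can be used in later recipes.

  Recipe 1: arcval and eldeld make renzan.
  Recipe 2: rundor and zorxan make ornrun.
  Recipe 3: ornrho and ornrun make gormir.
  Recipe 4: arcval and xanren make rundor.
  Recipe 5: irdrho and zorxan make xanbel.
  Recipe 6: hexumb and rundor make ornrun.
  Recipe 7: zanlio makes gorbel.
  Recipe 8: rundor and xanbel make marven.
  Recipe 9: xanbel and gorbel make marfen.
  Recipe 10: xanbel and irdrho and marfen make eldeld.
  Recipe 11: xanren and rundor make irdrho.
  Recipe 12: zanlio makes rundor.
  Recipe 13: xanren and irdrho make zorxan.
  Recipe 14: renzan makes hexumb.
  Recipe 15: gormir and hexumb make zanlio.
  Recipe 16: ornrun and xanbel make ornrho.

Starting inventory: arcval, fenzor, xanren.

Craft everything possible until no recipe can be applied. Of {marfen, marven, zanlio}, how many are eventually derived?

arcval and xanren → rundor (Recipe 4).
Using Recipe 11, xanren and rundor make irdrho.
xanren and irdrho → zorxan (Recipe 13).
Using Recipe 5, irdrho and zorxan make xanbel.
rundor and xanbel → marven (Recipe 8).
marfen would need xanbel and gorbel (Recipe 9), but gorbel is never obtained.
marven: reached.
zanlio would need gormir and hexumb (Recipe 15), but hexumb is never obtained.
Reached: marven — 1 of the 3.

1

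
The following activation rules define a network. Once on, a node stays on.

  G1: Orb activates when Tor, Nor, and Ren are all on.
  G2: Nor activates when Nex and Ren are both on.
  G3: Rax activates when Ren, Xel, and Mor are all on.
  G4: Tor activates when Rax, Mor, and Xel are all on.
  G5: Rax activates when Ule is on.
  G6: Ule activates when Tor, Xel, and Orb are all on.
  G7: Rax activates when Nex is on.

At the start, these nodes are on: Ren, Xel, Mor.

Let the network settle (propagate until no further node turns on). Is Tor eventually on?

Yes

Ren, Xel, and Mor are on, so Rax activates (G3).
Rax, Mor, and Xel are on, so Tor activates (G4).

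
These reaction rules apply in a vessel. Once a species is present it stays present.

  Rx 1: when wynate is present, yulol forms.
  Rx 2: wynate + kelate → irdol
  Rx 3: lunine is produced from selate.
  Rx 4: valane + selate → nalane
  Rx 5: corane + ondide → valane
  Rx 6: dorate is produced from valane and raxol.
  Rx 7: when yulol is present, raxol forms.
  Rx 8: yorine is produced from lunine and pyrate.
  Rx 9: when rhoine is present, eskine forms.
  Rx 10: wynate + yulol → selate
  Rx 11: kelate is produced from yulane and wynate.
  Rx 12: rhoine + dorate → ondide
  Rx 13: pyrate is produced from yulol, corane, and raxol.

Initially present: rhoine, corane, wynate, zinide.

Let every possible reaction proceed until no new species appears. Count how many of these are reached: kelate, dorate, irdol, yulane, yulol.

1

wynate present → yulol forms (Rx 1).
kelate would need yulane and wynate (Rx 11), but yulane never forms.
dorate would need valane and raxol (Rx 6), but valane never forms.
irdol would need wynate and kelate (Rx 2), but kelate never forms.
No rule produces yulane, and it is not given.
yulol: reached.
Reached: yulol — 1 of the 5.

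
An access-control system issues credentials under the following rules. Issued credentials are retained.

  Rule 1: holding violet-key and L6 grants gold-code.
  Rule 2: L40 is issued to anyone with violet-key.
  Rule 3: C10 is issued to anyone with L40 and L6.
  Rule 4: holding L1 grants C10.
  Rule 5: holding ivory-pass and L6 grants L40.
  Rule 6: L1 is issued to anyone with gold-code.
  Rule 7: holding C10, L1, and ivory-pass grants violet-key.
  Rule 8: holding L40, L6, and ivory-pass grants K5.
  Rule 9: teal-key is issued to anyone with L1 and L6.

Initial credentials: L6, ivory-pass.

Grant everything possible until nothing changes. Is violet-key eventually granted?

No

violet-key would need C10, L1, and ivory-pass (Rule 7), but L1 is never granted.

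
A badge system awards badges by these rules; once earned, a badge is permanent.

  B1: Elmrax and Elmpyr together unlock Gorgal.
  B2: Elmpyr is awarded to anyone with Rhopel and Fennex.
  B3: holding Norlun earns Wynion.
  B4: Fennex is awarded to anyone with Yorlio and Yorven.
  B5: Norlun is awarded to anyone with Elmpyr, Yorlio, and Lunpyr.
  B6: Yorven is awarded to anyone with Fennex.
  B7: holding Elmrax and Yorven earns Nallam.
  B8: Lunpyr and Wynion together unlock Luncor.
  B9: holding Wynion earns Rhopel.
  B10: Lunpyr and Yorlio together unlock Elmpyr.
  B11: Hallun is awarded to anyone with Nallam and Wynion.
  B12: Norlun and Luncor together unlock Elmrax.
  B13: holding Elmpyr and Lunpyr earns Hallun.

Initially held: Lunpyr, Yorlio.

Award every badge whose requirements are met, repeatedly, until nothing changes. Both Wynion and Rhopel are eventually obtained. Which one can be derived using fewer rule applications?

Wynion

Wynion: With Lunpyr and Yorlio, Elmpyr is earned (B10). With Elmpyr, Yorlio, and Lunpyr, Norlun is earned (B5). With Norlun, Wynion is earned (B3). [3 rule applications]
Rhopel: With Lunpyr and Yorlio, Elmpyr is earned (B10). With Elmpyr, Yorlio, and Lunpyr, Norlun is earned (B5). With Norlun, Wynion is earned (B3). With Wynion, Rhopel is earned (B9). [4 rule applications]
Wynion needs fewer.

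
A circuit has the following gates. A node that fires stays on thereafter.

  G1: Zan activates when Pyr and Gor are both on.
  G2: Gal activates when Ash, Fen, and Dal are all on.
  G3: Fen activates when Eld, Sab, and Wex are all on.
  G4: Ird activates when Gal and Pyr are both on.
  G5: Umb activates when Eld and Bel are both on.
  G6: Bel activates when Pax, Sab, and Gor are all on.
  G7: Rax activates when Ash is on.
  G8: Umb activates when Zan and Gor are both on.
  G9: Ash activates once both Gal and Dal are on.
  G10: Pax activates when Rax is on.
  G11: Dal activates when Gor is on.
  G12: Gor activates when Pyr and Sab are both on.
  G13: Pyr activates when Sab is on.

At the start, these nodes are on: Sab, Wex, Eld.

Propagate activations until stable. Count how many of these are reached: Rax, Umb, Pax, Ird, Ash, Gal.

Sab is on, so Pyr activates (G13).
Pyr and Sab are on, so Gor activates (G12).
Pyr and Gor are on, so Zan activates (G1).
Zan and Gor are on, so Umb activates (G8).
Rax would need Ash (G7), but Ash never turns on.
Umb: reached.
Pax would need Rax (G10), but Rax never turns on.
Ird would need Gal and Pyr (G4), but Gal never turns on.
Ash would need Gal and Dal (G9), but Gal never turns on.
Gal would need Ash, Fen, and Dal (G2), but Ash never turns on.
Reached: Umb — 1 of the 6.

1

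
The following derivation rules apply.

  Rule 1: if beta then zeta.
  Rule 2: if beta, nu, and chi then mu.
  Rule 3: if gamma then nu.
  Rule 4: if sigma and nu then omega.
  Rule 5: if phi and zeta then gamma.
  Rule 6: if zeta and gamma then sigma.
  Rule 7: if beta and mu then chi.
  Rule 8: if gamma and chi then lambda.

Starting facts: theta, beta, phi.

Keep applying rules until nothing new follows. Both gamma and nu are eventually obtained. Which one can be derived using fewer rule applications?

gamma

gamma: From beta, Rule 1 gives zeta. From phi and zeta, Rule 5 gives gamma. [2 rule applications]
nu: From beta, Rule 1 gives zeta. From phi and zeta, Rule 5 gives gamma. gamma holds, so nu follows (Rule 3). [3 rule applications]
gamma needs fewer.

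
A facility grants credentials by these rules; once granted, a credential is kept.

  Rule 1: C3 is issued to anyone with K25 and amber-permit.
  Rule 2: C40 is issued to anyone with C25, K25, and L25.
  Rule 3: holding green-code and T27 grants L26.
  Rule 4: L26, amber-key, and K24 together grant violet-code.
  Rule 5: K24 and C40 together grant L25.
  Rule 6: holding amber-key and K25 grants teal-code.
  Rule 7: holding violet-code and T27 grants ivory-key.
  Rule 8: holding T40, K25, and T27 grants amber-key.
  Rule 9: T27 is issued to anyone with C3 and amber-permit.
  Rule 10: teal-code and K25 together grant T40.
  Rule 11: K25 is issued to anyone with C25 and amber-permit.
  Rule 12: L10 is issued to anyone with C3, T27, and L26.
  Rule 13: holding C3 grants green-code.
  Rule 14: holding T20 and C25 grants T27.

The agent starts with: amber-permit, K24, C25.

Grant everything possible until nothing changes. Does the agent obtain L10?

Holding C25 and amber-permit grants K25 (Rule 11).
Holding K25 and amber-permit grants C3 (Rule 1).
Holding C3 and amber-permit grants T27 (Rule 9).
Holding C3 grants green-code (Rule 13).
Holding green-code and T27 grants L26 (Rule 3).
Holding C3, T27, and L26 grants L10 (Rule 12).

Yes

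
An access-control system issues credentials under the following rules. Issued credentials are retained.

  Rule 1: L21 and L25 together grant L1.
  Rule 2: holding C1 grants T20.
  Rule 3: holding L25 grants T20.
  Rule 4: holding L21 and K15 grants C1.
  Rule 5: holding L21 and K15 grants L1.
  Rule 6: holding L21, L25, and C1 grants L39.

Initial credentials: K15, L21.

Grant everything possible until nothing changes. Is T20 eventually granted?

Yes

Holding L21 and K15 grants C1 (Rule 4).
Holding C1 grants T20 (Rule 2).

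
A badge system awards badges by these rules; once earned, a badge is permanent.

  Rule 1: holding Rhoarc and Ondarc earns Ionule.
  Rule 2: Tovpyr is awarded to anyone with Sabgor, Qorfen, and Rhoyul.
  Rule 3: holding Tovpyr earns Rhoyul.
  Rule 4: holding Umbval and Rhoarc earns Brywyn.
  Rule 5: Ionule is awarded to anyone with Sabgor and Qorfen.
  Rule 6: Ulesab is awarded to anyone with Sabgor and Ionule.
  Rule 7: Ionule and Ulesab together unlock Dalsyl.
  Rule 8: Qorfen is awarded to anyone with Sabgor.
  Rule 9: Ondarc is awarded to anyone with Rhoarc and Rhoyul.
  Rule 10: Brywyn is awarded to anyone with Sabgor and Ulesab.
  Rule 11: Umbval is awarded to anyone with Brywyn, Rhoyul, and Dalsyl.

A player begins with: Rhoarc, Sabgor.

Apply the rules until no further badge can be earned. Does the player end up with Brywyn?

With Sabgor, Qorfen is earned (Rule 8).
With Sabgor and Qorfen, Ionule is earned (Rule 5).
With Sabgor and Ionule, Ulesab is earned (Rule 6).
With Sabgor and Ulesab, Brywyn is earned (Rule 10).

Yes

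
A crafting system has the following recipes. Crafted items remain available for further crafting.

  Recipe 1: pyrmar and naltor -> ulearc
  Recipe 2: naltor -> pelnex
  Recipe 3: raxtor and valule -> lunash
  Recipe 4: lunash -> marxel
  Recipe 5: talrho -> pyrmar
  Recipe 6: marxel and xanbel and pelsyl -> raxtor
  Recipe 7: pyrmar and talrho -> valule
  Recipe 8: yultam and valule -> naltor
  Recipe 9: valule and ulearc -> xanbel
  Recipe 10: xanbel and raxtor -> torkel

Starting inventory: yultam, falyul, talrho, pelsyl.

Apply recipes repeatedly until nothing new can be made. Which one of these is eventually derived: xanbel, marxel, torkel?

xanbel

talrho -> pyrmar (Recipe 5).
Using Recipe 7, pyrmar and talrho make valule.
Using Recipe 8, yultam and valule make naltor.
pyrmar and naltor -> ulearc (Recipe 1).
valule and ulearc -> xanbel (Recipe 9).
marxel would need lunash (Recipe 4), but lunash is never obtained. torkel would need xanbel and raxtor (Recipe 10), but raxtor is never obtained.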